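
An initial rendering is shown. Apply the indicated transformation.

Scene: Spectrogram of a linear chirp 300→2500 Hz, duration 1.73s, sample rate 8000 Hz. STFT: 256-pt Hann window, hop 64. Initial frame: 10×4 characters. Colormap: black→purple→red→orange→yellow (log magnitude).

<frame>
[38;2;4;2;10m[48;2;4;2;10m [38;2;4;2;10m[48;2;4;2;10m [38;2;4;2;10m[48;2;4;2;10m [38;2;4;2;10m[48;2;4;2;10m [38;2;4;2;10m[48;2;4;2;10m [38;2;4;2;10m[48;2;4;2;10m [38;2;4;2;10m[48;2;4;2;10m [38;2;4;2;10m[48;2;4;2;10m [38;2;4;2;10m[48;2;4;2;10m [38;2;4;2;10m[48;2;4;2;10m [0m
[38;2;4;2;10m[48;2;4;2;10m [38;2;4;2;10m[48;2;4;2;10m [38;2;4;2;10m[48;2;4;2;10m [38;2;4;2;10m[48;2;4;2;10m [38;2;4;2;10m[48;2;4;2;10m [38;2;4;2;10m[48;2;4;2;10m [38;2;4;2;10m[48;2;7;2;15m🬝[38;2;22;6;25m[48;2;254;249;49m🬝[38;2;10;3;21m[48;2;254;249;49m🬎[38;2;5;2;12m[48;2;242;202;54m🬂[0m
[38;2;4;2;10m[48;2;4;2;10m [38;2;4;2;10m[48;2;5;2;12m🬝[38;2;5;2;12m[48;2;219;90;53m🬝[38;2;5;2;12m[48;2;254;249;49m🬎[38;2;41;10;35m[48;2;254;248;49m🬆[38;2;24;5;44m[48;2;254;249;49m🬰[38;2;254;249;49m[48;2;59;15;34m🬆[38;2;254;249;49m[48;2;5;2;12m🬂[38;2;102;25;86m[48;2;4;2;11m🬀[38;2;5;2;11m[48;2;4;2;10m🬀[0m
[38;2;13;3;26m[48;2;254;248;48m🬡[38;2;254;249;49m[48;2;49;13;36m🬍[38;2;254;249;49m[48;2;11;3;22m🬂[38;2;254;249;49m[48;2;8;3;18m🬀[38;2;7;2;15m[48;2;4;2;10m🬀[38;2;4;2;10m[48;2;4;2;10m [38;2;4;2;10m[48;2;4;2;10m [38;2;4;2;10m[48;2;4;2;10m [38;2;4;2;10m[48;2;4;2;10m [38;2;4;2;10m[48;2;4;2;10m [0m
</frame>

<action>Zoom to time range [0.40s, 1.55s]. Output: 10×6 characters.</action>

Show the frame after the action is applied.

<frame>
[38;2;4;2;10m[48;2;4;2;10m [38;2;4;2;10m[48;2;4;2;10m [38;2;4;2;10m[48;2;4;2;10m [38;2;4;2;10m[48;2;4;2;10m [38;2;4;2;10m[48;2;4;2;10m [38;2;4;2;10m[48;2;4;2;10m [38;2;4;2;10m[48;2;4;2;10m [38;2;4;2;10m[48;2;4;2;10m [38;2;4;2;10m[48;2;4;2;10m [38;2;4;2;10m[48;2;4;2;10m [0m
[38;2;4;2;10m[48;2;4;2;10m [38;2;4;2;10m[48;2;4;2;10m [38;2;4;2;10m[48;2;4;2;10m [38;2;4;2;10m[48;2;4;2;10m [38;2;4;2;10m[48;2;4;2;10m [38;2;4;2;10m[48;2;4;2;10m [38;2;4;2;10m[48;2;4;2;10m [38;2;4;2;10m[48;2;4;2;10m [38;2;4;2;10m[48;2;4;2;10m [38;2;4;2;10m[48;2;4;2;10m [0m
[38;2;4;2;10m[48;2;4;2;10m [38;2;4;2;10m[48;2;4;2;10m [38;2;4;2;10m[48;2;4;2;10m [38;2;4;2;10m[48;2;4;2;10m [38;2;4;2;10m[48;2;4;2;10m [38;2;4;2;10m[48;2;4;2;11m🬝[38;2;4;2;10m[48;2;7;2;15m🬝[38;2;6;2;13m[48;2;208;68;68m🬝[38;2;6;2;13m[48;2;254;249;49m🬎[38;2;15;4;29m[48;2;254;243;46m🬆[0m
[38;2;4;2;10m[48;2;4;2;10m [38;2;4;2;10m[48;2;5;2;12m🬝[38;2;4;2;11m[48;2;27;6;49m🬝[38;2;5;2;11m[48;2;252;206;32m🬎[38;2;11;3;22m[48;2;250;211;39m🬆[38;2;42;10;45m[48;2;254;249;49m🬡[38;2;247;212;47m[48;2;10;3;20m🬎[38;2;254;249;49m[48;2;35;9;33m🬂[38;2;254;249;49m[48;2;33;9;25m🬀[38;2;14;4;27m[48;2;4;2;11m🬀[0m
[38;2;7;2;15m[48;2;253;235;43m🬂[38;2;253;228;41m[48;2;26;6;47m🬍[38;2;254;247;48m[48;2;21;5;37m🬆[38;2;254;248;49m[48;2;5;2;13m🬂[38;2;82;20;87m[48;2;5;2;12m🬀[38;2;6;2;13m[48;2;4;2;10m🬀[38;2;4;2;11m[48;2;4;2;10m🬀[38;2;4;2;10m[48;2;4;2;10m [38;2;4;2;10m[48;2;4;2;10m [38;2;4;2;10m[48;2;4;2;10m [0m
[38;2;9;3;19m[48;2;4;2;10m🬀[38;2;4;2;11m[48;2;4;2;10m🬀[38;2;4;2;10m[48;2;4;2;10m [38;2;4;2;10m[48;2;4;2;10m [38;2;4;2;10m[48;2;4;2;10m [38;2;4;2;10m[48;2;4;2;10m [38;2;4;2;10m[48;2;4;2;10m [38;2;4;2;10m[48;2;4;2;10m [38;2;4;2;10m[48;2;4;2;10m [38;2;4;2;10m[48;2;4;2;10m [0m
</frame>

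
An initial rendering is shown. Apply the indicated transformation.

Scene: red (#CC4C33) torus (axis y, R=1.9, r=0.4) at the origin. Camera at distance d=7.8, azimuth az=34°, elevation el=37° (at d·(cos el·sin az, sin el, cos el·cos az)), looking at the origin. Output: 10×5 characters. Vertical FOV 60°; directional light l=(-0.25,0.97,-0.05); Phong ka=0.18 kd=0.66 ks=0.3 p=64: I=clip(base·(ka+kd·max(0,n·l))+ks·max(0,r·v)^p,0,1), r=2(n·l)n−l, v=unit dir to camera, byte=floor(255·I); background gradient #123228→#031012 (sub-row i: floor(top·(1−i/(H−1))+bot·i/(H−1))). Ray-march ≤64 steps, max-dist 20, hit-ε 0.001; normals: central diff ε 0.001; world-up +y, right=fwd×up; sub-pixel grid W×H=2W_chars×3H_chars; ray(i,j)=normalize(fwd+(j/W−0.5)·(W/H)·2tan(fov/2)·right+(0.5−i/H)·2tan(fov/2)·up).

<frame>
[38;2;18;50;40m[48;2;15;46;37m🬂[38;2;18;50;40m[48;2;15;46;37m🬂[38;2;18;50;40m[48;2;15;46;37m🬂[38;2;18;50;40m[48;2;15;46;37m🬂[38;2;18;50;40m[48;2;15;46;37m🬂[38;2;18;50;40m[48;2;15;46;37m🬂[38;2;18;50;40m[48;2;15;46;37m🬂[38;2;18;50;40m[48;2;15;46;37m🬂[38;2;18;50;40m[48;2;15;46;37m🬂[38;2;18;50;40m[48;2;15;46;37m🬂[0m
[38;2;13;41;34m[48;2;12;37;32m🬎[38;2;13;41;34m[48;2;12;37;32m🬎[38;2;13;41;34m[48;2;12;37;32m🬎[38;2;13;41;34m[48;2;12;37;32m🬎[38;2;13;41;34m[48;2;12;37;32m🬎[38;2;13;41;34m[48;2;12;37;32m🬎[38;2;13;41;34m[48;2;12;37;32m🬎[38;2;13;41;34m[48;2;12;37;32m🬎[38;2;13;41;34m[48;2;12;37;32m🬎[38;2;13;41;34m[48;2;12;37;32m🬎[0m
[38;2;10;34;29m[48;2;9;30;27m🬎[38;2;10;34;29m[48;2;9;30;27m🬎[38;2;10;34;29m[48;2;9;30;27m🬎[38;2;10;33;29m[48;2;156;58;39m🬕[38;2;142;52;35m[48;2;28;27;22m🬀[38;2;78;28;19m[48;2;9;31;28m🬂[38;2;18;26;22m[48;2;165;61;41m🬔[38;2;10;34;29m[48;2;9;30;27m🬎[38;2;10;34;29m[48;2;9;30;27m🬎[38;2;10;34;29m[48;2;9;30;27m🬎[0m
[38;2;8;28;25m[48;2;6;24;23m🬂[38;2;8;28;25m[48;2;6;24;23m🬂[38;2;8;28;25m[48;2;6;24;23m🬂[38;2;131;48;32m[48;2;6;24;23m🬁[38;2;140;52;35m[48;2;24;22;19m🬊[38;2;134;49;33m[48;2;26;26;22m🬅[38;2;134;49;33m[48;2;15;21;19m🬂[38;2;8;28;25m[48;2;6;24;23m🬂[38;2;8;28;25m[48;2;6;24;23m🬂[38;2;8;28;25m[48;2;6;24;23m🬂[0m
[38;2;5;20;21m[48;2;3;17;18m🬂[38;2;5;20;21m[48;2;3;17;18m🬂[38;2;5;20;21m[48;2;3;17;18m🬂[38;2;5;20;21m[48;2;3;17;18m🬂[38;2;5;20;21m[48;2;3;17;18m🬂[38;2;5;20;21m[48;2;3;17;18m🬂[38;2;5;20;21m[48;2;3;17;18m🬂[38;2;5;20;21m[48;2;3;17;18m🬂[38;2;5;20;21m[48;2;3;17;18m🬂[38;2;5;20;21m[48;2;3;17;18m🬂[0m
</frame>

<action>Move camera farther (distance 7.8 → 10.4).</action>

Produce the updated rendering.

<frame>
[38;2;18;50;40m[48;2;15;46;37m🬂[38;2;18;50;40m[48;2;15;46;37m🬂[38;2;18;50;40m[48;2;15;46;37m🬂[38;2;18;50;40m[48;2;15;46;37m🬂[38;2;18;50;40m[48;2;15;46;37m🬂[38;2;18;50;40m[48;2;15;46;37m🬂[38;2;18;50;40m[48;2;15;46;37m🬂[38;2;18;50;40m[48;2;15;46;37m🬂[38;2;18;50;40m[48;2;15;46;37m🬂[38;2;18;50;40m[48;2;15;46;37m🬂[0m
[38;2;13;41;34m[48;2;12;37;32m🬎[38;2;13;41;34m[48;2;12;37;32m🬎[38;2;13;41;34m[48;2;12;37;32m🬎[38;2;13;41;34m[48;2;12;37;32m🬎[38;2;13;41;34m[48;2;12;37;32m🬎[38;2;13;41;34m[48;2;12;37;32m🬎[38;2;13;41;34m[48;2;12;37;32m🬎[38;2;13;41;34m[48;2;12;37;32m🬎[38;2;13;41;34m[48;2;12;37;32m🬎[38;2;13;41;34m[48;2;12;37;32m🬎[0m
[38;2;10;34;29m[48;2;9;30;27m🬎[38;2;10;34;29m[48;2;9;30;27m🬎[38;2;10;34;29m[48;2;9;30;27m🬎[38;2;10;34;29m[48;2;9;30;27m🬎[38;2;147;54;36m[48;2;10;32;28m🬔[38;2;172;74;55m[48;2;9;31;28m🬂[38;2;158;58;39m[48;2;10;33;29m🬓[38;2;10;34;29m[48;2;9;30;27m🬎[38;2;10;34;29m[48;2;9;30;27m🬎[38;2;10;34;29m[48;2;9;30;27m🬎[0m
[38;2;8;28;25m[48;2;6;24;23m🬂[38;2;8;28;25m[48;2;6;24;23m🬂[38;2;8;28;25m[48;2;6;24;23m🬂[38;2;8;28;25m[48;2;6;24;23m🬂[38;2;126;47;31m[48;2;18;23;21m🬁[38;2;127;47;31m[48;2;6;24;23m🬂[38;2;36;13;9m[48;2;6;24;23m🬀[38;2;8;28;25m[48;2;6;24;23m🬂[38;2;8;28;25m[48;2;6;24;23m🬂[38;2;8;28;25m[48;2;6;24;23m🬂[0m
[38;2;5;20;21m[48;2;3;17;18m🬂[38;2;5;20;21m[48;2;3;17;18m🬂[38;2;5;20;21m[48;2;3;17;18m🬂[38;2;5;20;21m[48;2;3;17;18m🬂[38;2;5;20;21m[48;2;3;17;18m🬂[38;2;5;20;21m[48;2;3;17;18m🬂[38;2;5;20;21m[48;2;3;17;18m🬂[38;2;5;20;21m[48;2;3;17;18m🬂[38;2;5;20;21m[48;2;3;17;18m🬂[38;2;5;20;21m[48;2;3;17;18m🬂[0m
</frame>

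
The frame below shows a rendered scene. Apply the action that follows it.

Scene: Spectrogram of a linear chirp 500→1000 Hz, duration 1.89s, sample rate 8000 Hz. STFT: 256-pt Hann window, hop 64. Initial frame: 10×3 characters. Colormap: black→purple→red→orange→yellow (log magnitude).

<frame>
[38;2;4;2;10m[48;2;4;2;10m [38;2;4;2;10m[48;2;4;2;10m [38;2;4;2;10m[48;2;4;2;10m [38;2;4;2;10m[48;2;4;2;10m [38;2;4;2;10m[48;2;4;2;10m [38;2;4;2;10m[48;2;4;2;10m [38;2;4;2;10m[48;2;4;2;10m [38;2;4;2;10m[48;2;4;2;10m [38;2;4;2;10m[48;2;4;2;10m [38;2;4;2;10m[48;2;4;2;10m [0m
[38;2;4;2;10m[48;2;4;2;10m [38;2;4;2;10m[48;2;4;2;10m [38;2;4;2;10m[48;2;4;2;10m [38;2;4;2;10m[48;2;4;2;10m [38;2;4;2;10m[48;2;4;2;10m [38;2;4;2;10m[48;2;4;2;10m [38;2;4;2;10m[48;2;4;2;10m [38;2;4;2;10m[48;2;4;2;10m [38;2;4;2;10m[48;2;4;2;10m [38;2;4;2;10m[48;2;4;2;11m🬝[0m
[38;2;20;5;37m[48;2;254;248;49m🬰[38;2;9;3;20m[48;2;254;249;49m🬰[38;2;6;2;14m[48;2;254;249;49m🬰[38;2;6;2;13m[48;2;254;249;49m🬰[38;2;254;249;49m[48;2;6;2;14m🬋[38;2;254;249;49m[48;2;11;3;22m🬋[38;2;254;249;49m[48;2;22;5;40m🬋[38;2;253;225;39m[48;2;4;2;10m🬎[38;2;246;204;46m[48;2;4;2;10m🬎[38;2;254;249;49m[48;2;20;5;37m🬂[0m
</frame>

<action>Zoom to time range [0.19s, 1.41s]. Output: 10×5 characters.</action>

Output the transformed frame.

<frame>
[38;2;4;2;10m[48;2;4;2;10m [38;2;4;2;10m[48;2;4;2;10m [38;2;4;2;10m[48;2;4;2;10m [38;2;4;2;10m[48;2;4;2;10m [38;2;4;2;10m[48;2;4;2;10m [38;2;4;2;10m[48;2;4;2;10m [38;2;4;2;10m[48;2;4;2;10m [38;2;4;2;10m[48;2;4;2;10m [38;2;4;2;10m[48;2;4;2;10m [38;2;4;2;10m[48;2;4;2;10m [0m
[38;2;4;2;10m[48;2;4;2;10m [38;2;4;2;10m[48;2;4;2;10m [38;2;4;2;10m[48;2;4;2;10m [38;2;4;2;10m[48;2;4;2;10m [38;2;4;2;10m[48;2;4;2;10m [38;2;4;2;10m[48;2;4;2;10m [38;2;4;2;10m[48;2;4;2;10m [38;2;4;2;10m[48;2;4;2;10m [38;2;4;2;10m[48;2;4;2;10m [38;2;4;2;10m[48;2;4;2;10m [0m
[38;2;4;2;10m[48;2;4;2;10m [38;2;4;2;10m[48;2;4;2;10m [38;2;4;2;10m[48;2;4;2;10m [38;2;4;2;10m[48;2;4;2;10m [38;2;4;2;10m[48;2;4;2;10m [38;2;4;2;10m[48;2;4;2;10m [38;2;4;2;10m[48;2;4;2;10m [38;2;4;2;10m[48;2;4;2;10m [38;2;4;2;10m[48;2;4;2;10m [38;2;4;2;10m[48;2;4;2;10m [0m
[38;2;4;2;10m[48;2;6;2;13m🬝[38;2;4;2;10m[48;2;6;2;14m🬎[38;2;4;2;10m[48;2;9;3;19m🬝[38;2;4;2;11m[48;2;13;4;26m🬝[38;2;5;2;12m[48;2;23;6;43m🬝[38;2;8;2;16m[48;2;50;11;87m🬝[38;2;22;6;25m[48;2;237;127;27m🬝[38;2;4;2;10m[48;2;253;226;40m🬎[38;2;4;2;10m[48;2;254;248;49m🬎[38;2;4;2;11m[48;2;254;248;48m🬎[0m
[38;2;252;216;35m[48;2;4;2;11m🬎[38;2;254;247;48m[48;2;57;14;47m🬂[38;2;254;247;48m[48;2;16;4;31m🬂[38;2;254;248;49m[48;2;9;3;19m🬂[38;2;254;248;48m[48;2;6;2;15m🬂[38;2;254;247;48m[48;2;5;2;12m🬂[38;2;254;247;48m[48;2;5;2;11m🬂[38;2;254;247;48m[48;2;4;2;11m🬂[38;2;251;185;23m[48;2;4;2;10m🬂[38;2;139;35;84m[48;2;13;3;25m🬀[0m
</frame>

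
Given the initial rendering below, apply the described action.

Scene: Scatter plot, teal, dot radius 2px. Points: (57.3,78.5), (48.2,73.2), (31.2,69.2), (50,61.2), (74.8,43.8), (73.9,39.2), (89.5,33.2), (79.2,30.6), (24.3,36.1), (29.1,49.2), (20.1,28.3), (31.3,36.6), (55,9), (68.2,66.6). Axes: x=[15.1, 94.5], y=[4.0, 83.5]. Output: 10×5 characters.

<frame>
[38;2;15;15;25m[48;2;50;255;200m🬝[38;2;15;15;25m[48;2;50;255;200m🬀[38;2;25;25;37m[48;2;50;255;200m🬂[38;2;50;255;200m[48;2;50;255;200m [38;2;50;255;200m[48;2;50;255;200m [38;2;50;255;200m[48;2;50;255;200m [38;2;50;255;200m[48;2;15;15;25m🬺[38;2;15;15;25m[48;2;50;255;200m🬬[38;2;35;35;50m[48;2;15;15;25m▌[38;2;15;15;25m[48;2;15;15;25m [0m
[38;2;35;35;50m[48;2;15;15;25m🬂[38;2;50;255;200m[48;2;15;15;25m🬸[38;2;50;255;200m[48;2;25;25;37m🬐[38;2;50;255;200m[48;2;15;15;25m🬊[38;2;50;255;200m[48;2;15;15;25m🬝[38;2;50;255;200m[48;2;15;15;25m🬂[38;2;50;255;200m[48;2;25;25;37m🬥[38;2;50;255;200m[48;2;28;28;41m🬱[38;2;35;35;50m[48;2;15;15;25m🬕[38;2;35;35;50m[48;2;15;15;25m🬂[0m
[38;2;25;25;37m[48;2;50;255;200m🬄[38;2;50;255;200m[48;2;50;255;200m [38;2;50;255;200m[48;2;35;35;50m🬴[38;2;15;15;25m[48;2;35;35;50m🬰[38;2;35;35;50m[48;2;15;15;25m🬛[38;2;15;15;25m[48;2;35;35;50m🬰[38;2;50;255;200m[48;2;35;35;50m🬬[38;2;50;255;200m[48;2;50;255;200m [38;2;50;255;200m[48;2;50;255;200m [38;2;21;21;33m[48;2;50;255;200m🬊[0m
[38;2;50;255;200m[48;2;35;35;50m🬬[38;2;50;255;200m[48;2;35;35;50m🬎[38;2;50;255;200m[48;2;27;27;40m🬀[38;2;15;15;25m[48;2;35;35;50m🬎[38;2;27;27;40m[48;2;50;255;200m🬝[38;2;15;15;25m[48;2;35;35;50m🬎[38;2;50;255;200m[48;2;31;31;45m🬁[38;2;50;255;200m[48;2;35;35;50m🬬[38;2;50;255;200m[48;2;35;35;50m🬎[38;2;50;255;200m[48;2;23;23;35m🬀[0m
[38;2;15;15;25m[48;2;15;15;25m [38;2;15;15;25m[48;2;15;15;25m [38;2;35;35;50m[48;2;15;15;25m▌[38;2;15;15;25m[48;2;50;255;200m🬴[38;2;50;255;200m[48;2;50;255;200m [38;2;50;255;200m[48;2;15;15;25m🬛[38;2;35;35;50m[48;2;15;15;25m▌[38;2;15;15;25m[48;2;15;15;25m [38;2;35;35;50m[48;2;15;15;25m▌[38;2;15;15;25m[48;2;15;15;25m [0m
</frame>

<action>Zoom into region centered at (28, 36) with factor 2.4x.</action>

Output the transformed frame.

<frame>
[38;2;15;15;25m[48;2;15;15;25m [38;2;15;15;25m[48;2;15;15;25m [38;2;35;35;50m[48;2;15;15;25m▌[38;2;15;15;25m[48;2;15;15;25m [38;2;35;35;50m[48;2;50;255;200m🬐[38;2;50;255;200m[48;2;50;255;200m [38;2;23;23;35m[48;2;50;255;200m🬸[38;2;15;15;25m[48;2;15;15;25m [38;2;35;35;50m[48;2;15;15;25m▌[38;2;15;15;25m[48;2;15;15;25m [0m
[38;2;35;35;50m[48;2;15;15;25m🬂[38;2;35;35;50m[48;2;15;15;25m🬂[38;2;35;35;50m[48;2;15;15;25m🬕[38;2;28;28;41m[48;2;50;255;200m🬆[38;2;27;27;40m[48;2;50;255;200m🬬[38;2;50;255;200m[48;2;25;25;37m🬶[38;2;27;27;40m[48;2;50;255;200m🬬[38;2;35;35;50m[48;2;15;15;25m🬂[38;2;35;35;50m[48;2;15;15;25m🬕[38;2;35;35;50m[48;2;15;15;25m🬂[0m
[38;2;15;15;25m[48;2;35;35;50m🬰[38;2;15;15;25m[48;2;35;35;50m🬰[38;2;50;255;200m[48;2;30;30;43m🬑[38;2;50;255;200m[48;2;15;15;25m🬬[38;2;50;255;200m[48;2;28;28;41m🬆[38;2;50;255;200m[48;2;15;15;25m🬬[38;2;50;255;200m[48;2;28;28;41m🬆[38;2;15;15;25m[48;2;35;35;50m🬰[38;2;35;35;50m[48;2;15;15;25m🬛[38;2;15;15;25m[48;2;35;35;50m🬰[0m
[38;2;15;15;25m[48;2;35;35;50m🬎[38;2;25;25;37m[48;2;50;255;200m🬐[38;2;50;255;200m[48;2;50;255;200m [38;2;23;23;35m[48;2;50;255;200m🬸[38;2;35;35;50m[48;2;15;15;25m🬲[38;2;15;15;25m[48;2;35;35;50m🬎[38;2;35;35;50m[48;2;15;15;25m🬲[38;2;15;15;25m[48;2;35;35;50m🬎[38;2;35;35;50m[48;2;15;15;25m🬲[38;2;15;15;25m[48;2;35;35;50m🬎[0m
[38;2;15;15;25m[48;2;15;15;25m [38;2;15;15;25m[48;2;15;15;25m [38;2;50;255;200m[48;2;23;23;35m🬀[38;2;15;15;25m[48;2;15;15;25m [38;2;35;35;50m[48;2;15;15;25m▌[38;2;15;15;25m[48;2;15;15;25m [38;2;35;35;50m[48;2;15;15;25m▌[38;2;15;15;25m[48;2;15;15;25m [38;2;35;35;50m[48;2;15;15;25m▌[38;2;15;15;25m[48;2;15;15;25m [0m
</frame>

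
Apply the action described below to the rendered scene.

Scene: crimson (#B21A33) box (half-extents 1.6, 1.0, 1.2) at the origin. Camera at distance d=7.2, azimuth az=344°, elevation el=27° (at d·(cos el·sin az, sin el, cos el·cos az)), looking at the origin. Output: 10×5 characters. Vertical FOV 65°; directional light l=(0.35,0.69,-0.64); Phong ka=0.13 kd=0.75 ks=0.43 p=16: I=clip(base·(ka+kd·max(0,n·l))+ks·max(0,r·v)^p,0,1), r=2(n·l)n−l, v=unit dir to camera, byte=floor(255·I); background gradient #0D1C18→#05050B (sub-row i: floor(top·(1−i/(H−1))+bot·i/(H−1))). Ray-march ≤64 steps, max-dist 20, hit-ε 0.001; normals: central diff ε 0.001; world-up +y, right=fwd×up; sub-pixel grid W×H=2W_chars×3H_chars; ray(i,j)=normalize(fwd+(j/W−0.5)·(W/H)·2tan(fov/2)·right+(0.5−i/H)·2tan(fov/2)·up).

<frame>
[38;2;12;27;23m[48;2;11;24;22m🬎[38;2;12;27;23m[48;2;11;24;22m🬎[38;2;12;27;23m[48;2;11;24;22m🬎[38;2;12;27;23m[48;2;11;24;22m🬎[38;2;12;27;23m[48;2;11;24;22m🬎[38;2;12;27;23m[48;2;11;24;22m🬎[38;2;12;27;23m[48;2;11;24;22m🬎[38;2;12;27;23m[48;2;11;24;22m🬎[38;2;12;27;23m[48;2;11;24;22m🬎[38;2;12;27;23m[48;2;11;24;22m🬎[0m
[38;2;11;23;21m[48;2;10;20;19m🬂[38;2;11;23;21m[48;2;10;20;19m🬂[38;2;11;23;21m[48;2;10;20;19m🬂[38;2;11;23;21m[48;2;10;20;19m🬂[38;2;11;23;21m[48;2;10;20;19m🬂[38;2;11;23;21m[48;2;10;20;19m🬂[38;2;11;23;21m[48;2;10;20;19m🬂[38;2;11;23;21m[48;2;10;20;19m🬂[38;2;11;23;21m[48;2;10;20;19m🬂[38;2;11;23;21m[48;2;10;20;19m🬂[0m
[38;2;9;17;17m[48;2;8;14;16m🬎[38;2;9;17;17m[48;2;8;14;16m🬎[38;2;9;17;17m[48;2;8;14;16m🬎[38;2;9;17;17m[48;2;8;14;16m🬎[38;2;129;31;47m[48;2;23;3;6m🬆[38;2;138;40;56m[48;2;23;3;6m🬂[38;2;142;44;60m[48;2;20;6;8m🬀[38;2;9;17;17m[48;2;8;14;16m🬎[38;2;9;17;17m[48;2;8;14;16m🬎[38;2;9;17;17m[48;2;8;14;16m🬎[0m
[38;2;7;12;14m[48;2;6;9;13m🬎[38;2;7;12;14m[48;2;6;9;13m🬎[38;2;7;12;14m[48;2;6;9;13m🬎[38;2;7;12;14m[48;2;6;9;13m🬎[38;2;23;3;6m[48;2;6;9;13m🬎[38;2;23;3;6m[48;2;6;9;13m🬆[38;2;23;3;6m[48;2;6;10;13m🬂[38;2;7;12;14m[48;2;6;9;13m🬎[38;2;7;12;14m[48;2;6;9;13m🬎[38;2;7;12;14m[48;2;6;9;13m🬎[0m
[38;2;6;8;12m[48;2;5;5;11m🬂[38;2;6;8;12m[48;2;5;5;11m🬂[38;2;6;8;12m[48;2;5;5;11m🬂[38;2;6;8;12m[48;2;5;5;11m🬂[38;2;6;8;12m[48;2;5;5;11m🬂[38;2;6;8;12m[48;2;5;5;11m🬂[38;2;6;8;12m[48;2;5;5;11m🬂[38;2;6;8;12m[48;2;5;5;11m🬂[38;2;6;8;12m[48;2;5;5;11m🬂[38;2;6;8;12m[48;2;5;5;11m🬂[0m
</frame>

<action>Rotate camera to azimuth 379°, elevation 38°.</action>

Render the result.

<frame>
[38;2;12;27;23m[48;2;11;24;22m🬎[38;2;12;27;23m[48;2;11;24;22m🬎[38;2;12;27;23m[48;2;11;24;22m🬎[38;2;12;27;23m[48;2;11;24;22m🬎[38;2;12;27;23m[48;2;11;24;22m🬎[38;2;12;27;23m[48;2;11;24;22m🬎[38;2;12;27;23m[48;2;11;24;22m🬎[38;2;12;27;23m[48;2;11;24;22m🬎[38;2;12;27;23m[48;2;11;24;22m🬎[38;2;12;27;23m[48;2;11;24;22m🬎[0m
[38;2;11;23;21m[48;2;10;20;19m🬂[38;2;11;23;21m[48;2;10;20;19m🬂[38;2;11;23;21m[48;2;10;20;19m🬂[38;2;11;23;21m[48;2;10;20;19m🬂[38;2;10;21;20m[48;2;115;17;33m🬝[38;2;11;23;21m[48;2;10;20;19m🬂[38;2;11;23;21m[48;2;10;20;19m🬂[38;2;11;23;21m[48;2;10;20;19m🬂[38;2;11;23;21m[48;2;10;20;19m🬂[38;2;11;23;21m[48;2;10;20;19m🬂[0m
[38;2;9;17;17m[48;2;8;14;16m🬎[38;2;9;17;17m[48;2;8;14;16m🬎[38;2;9;17;17m[48;2;8;14;16m🬎[38;2;8;16;17m[48;2;23;3;6m🬕[38;2;115;17;33m[48;2;23;3;6m🬎[38;2;119;20;36m[48;2;23;3;6m🬎[38;2;127;28;45m[48;2;13;11;13m🬆[38;2;9;17;17m[48;2;8;14;16m🬎[38;2;9;17;17m[48;2;8;14;16m🬎[38;2;9;17;17m[48;2;8;14;16m🬎[0m
[38;2;7;12;14m[48;2;6;9;13m🬎[38;2;7;12;14m[48;2;6;9;13m🬎[38;2;7;12;14m[48;2;6;9;13m🬎[38;2;6;10;13m[48;2;23;3;6m🬺[38;2;23;3;6m[48;2;6;10;13m🬂[38;2;23;3;6m[48;2;6;9;13m🬎[38;2;23;3;6m[48;2;6;10;13m🬄[38;2;7;12;14m[48;2;6;9;13m🬎[38;2;7;12;14m[48;2;6;9;13m🬎[38;2;7;12;14m[48;2;6;9;13m🬎[0m
[38;2;6;8;12m[48;2;5;5;11m🬂[38;2;6;8;12m[48;2;5;5;11m🬂[38;2;6;8;12m[48;2;5;5;11m🬂[38;2;6;8;12m[48;2;5;5;11m🬂[38;2;6;8;12m[48;2;5;5;11m🬂[38;2;6;8;12m[48;2;5;5;11m🬂[38;2;6;8;12m[48;2;5;5;11m🬂[38;2;6;8;12m[48;2;5;5;11m🬂[38;2;6;8;12m[48;2;5;5;11m🬂[38;2;6;8;12m[48;2;5;5;11m🬂[0m
</frame>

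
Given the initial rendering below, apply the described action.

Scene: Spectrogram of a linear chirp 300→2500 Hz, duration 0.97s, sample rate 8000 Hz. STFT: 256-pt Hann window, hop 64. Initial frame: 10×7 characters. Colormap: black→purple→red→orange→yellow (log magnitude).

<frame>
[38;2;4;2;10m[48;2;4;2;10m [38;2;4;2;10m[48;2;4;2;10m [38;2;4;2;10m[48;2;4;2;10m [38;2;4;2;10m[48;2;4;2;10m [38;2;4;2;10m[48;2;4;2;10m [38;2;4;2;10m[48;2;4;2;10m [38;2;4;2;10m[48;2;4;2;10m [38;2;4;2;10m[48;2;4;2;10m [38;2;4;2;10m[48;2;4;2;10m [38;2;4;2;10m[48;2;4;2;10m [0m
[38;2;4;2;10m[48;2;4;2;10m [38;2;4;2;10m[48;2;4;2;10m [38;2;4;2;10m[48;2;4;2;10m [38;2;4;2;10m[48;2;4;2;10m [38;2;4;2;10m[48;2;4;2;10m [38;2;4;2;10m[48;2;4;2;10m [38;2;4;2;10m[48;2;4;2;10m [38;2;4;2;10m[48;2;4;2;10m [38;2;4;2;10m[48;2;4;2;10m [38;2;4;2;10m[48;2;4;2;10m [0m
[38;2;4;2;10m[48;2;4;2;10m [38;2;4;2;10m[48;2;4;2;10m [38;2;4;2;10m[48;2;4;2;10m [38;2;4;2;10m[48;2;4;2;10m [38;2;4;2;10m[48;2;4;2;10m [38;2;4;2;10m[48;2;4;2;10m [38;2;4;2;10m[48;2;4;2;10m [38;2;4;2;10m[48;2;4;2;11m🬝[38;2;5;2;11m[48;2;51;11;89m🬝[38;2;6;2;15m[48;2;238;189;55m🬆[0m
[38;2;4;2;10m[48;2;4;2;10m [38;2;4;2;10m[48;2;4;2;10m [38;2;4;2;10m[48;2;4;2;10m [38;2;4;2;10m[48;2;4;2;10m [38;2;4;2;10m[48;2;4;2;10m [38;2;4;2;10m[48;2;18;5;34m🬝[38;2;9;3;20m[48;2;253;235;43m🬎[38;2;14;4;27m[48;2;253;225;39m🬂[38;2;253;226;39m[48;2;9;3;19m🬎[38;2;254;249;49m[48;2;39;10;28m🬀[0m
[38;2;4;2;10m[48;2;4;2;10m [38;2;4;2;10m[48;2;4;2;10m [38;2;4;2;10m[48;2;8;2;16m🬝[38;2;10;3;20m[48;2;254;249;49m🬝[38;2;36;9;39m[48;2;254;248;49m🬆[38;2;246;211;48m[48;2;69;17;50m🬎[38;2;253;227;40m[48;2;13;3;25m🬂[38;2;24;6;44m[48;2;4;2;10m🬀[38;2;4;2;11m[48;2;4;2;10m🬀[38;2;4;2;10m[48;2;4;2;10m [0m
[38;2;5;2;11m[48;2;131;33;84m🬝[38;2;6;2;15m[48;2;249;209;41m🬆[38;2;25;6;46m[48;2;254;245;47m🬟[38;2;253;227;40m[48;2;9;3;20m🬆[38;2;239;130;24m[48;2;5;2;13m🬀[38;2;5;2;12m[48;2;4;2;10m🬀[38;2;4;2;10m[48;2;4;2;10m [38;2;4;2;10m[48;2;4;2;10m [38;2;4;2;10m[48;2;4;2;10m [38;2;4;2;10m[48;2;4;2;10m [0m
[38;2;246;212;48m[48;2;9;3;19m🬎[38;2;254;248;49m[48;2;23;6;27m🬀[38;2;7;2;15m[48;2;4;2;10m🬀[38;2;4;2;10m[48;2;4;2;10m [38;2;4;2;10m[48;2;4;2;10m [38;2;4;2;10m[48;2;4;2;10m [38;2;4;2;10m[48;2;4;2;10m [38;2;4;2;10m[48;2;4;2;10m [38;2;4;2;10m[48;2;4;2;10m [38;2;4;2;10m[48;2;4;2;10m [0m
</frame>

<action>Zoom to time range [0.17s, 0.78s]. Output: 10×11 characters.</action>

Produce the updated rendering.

<frame>
[38;2;4;2;10m[48;2;4;2;10m [38;2;4;2;10m[48;2;4;2;10m [38;2;4;2;10m[48;2;4;2;10m [38;2;4;2;10m[48;2;4;2;10m [38;2;4;2;10m[48;2;4;2;10m [38;2;4;2;10m[48;2;4;2;10m [38;2;4;2;10m[48;2;4;2;10m [38;2;4;2;10m[48;2;4;2;10m [38;2;4;2;10m[48;2;4;2;10m [38;2;4;2;10m[48;2;4;2;10m [0m
[38;2;4;2;10m[48;2;4;2;10m [38;2;4;2;10m[48;2;4;2;10m [38;2;4;2;10m[48;2;4;2;10m [38;2;4;2;10m[48;2;4;2;10m [38;2;4;2;10m[48;2;4;2;10m [38;2;4;2;10m[48;2;4;2;10m [38;2;4;2;10m[48;2;4;2;10m [38;2;4;2;10m[48;2;4;2;10m [38;2;4;2;10m[48;2;4;2;10m [38;2;4;2;10m[48;2;4;2;10m [0m
[38;2;4;2;10m[48;2;4;2;10m [38;2;4;2;10m[48;2;4;2;10m [38;2;4;2;10m[48;2;4;2;10m [38;2;4;2;10m[48;2;4;2;10m [38;2;4;2;10m[48;2;4;2;10m [38;2;4;2;10m[48;2;4;2;10m [38;2;4;2;10m[48;2;4;2;10m [38;2;4;2;10m[48;2;4;2;10m [38;2;4;2;10m[48;2;4;2;10m [38;2;4;2;10m[48;2;4;2;10m [0m
[38;2;4;2;10m[48;2;4;2;10m [38;2;4;2;10m[48;2;4;2;10m [38;2;4;2;10m[48;2;4;2;10m [38;2;4;2;10m[48;2;4;2;10m [38;2;4;2;10m[48;2;4;2;10m [38;2;4;2;10m[48;2;4;2;10m [38;2;4;2;10m[48;2;4;2;10m [38;2;4;2;10m[48;2;4;2;10m [38;2;4;2;10m[48;2;4;2;10m [38;2;4;2;10m[48;2;4;2;10m [0m
[38;2;4;2;10m[48;2;4;2;10m [38;2;4;2;10m[48;2;4;2;10m [38;2;4;2;10m[48;2;4;2;10m [38;2;4;2;10m[48;2;4;2;10m [38;2;4;2;10m[48;2;4;2;10m [38;2;4;2;10m[48;2;4;2;10m [38;2;4;2;10m[48;2;4;2;10m [38;2;4;2;10m[48;2;4;2;10m [38;2;4;2;10m[48;2;4;2;11m🬝[38;2;4;2;10m[48;2;9;3;19m🬝[0m
[38;2;4;2;10m[48;2;4;2;10m [38;2;4;2;10m[48;2;4;2;10m [38;2;4;2;10m[48;2;4;2;10m [38;2;4;2;10m[48;2;4;2;10m [38;2;4;2;10m[48;2;4;2;10m [38;2;4;2;10m[48;2;4;2;11m🬝[38;2;4;2;10m[48;2;6;2;14m🬝[38;2;5;2;13m[48;2;37;8;65m🬝[38;2;15;4;29m[48;2;252;217;36m🬎[38;2;19;5;35m[48;2;247;203;42m🬀[0m
[38;2;4;2;10m[48;2;4;2;10m [38;2;4;2;10m[48;2;4;2;10m [38;2;4;2;10m[48;2;4;2;10m [38;2;4;2;10m[48;2;5;2;12m🬝[38;2;5;2;12m[48;2;32;7;56m🬝[38;2;13;3;25m[48;2;232;162;56m🬎[38;2;21;5;40m[48;2;244;207;51m🬂[38;2;253;228;40m[48;2;101;25;57m🬎[38;2;254;242;46m[48;2;50;13;35m🬂[38;2;163;42;82m[48;2;7;2;16m🬀[0m
[38;2;4;2;10m[48;2;5;2;12m🬝[38;2;4;2;11m[48;2;18;5;34m🬝[38;2;8;2;18m[48;2;226;148;64m🬎[38;2;12;3;25m[48;2;241;200;55m🬂[38;2;243;191;45m[48;2;28;7;51m🬝[38;2;236;183;58m[48;2;12;3;25m🬆[38;2;195;50;80m[48;2;8;2;18m🬀[38;2;7;2;15m[48;2;4;2;10m🬀[38;2;4;2;11m[48;2;4;2;10m🬀[38;2;4;2;10m[48;2;4;2;10m [0m
[38;2;14;3;27m[48;2;250;211;39m🬆[38;2;28;7;51m[48;2;243;191;45m🬀[38;2;254;248;48m[48;2;45;11;45m🬆[38;2;250;157;12m[48;2;13;3;25m🬀[38;2;11;3;22m[48;2;4;2;11m🬀[38;2;4;2;11m[48;2;4;2;10m🬀[38;2;4;2;10m[48;2;4;2;10m [38;2;4;2;10m[48;2;4;2;10m [38;2;4;2;10m[48;2;4;2;10m [38;2;4;2;10m[48;2;4;2;10m [0m
[38;2;233;162;56m[48;2;8;2;18m🬂[38;2;18;5;34m[48;2;5;2;11m🬀[38;2;5;2;12m[48;2;4;2;10m🬀[38;2;4;2;10m[48;2;4;2;10m [38;2;4;2;10m[48;2;4;2;10m [38;2;4;2;10m[48;2;4;2;10m [38;2;4;2;10m[48;2;4;2;10m [38;2;4;2;10m[48;2;4;2;10m [38;2;4;2;10m[48;2;4;2;10m [38;2;4;2;10m[48;2;4;2;10m [0m
[38;2;4;2;10m[48;2;4;2;10m [38;2;4;2;10m[48;2;4;2;10m [38;2;4;2;10m[48;2;4;2;10m [38;2;4;2;10m[48;2;4;2;10m [38;2;4;2;10m[48;2;4;2;10m [38;2;4;2;10m[48;2;4;2;10m [38;2;4;2;10m[48;2;4;2;10m [38;2;4;2;10m[48;2;4;2;10m [38;2;4;2;10m[48;2;4;2;10m [38;2;4;2;10m[48;2;4;2;10m [0m
</frame>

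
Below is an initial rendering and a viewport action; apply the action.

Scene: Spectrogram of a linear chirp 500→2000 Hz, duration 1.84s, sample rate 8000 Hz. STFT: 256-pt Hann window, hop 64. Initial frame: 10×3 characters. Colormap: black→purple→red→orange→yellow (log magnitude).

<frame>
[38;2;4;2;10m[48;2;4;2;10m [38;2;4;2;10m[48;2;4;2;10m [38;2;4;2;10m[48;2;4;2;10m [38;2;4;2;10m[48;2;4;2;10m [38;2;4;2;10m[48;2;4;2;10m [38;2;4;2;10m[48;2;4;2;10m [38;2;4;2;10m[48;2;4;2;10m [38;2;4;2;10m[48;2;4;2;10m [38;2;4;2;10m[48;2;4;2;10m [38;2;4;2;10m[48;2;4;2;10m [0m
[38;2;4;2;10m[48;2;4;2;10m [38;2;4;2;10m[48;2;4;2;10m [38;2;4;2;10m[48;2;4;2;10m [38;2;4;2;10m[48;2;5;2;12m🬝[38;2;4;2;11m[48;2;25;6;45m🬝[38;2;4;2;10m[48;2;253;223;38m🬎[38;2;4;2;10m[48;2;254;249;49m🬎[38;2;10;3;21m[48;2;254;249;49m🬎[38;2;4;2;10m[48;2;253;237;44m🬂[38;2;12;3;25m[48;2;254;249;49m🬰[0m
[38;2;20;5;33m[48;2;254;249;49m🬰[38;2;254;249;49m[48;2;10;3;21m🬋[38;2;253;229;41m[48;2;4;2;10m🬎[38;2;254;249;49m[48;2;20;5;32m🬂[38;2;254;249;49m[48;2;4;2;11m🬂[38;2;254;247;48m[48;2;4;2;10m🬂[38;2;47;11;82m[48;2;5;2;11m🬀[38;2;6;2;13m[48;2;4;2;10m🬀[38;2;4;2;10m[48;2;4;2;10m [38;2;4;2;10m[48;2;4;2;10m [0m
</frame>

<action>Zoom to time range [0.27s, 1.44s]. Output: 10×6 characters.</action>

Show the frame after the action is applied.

<frame>
[38;2;4;2;10m[48;2;4;2;10m [38;2;4;2;10m[48;2;4;2;10m [38;2;4;2;10m[48;2;4;2;10m [38;2;4;2;10m[48;2;4;2;10m [38;2;4;2;10m[48;2;4;2;10m [38;2;4;2;10m[48;2;4;2;10m [38;2;4;2;10m[48;2;4;2;10m [38;2;4;2;10m[48;2;4;2;10m [38;2;4;2;10m[48;2;4;2;10m [38;2;4;2;10m[48;2;4;2;10m [0m
[38;2;4;2;10m[48;2;4;2;10m [38;2;4;2;10m[48;2;4;2;10m [38;2;4;2;10m[48;2;4;2;10m [38;2;4;2;10m[48;2;4;2;10m [38;2;4;2;10m[48;2;4;2;10m [38;2;4;2;10m[48;2;4;2;10m [38;2;4;2;10m[48;2;4;2;10m [38;2;4;2;10m[48;2;4;2;10m [38;2;4;2;10m[48;2;4;2;10m [38;2;4;2;10m[48;2;4;2;10m [0m
[38;2;4;2;10m[48;2;4;2;10m [38;2;4;2;10m[48;2;4;2;10m [38;2;4;2;10m[48;2;4;2;10m [38;2;4;2;10m[48;2;4;2;10m [38;2;4;2;10m[48;2;4;2;10m [38;2;4;2;10m[48;2;4;2;10m [38;2;4;2;10m[48;2;4;2;10m [38;2;4;2;10m[48;2;4;2;10m [38;2;4;2;10m[48;2;4;2;10m [38;2;4;2;10m[48;2;4;2;11m🬝[0m
[38;2;4;2;10m[48;2;4;2;10m [38;2;4;2;10m[48;2;4;2;10m [38;2;4;2;10m[48;2;4;2;10m [38;2;4;2;10m[48;2;5;2;11m🬎[38;2;4;2;10m[48;2;8;2;17m🬎[38;2;8;2;17m[48;2;84;20;87m🬝[38;2;5;2;12m[48;2;254;240;45m🬎[38;2;11;3;23m[48;2;254;249;49m🬎[38;2;65;17;35m[48;2;254;248;48m🬆[38;2;27;6;43m[48;2;253;230;41m🬡[0m
[38;2;12;3;25m[48;2;254;249;49m🬎[38;2;5;2;12m[48;2;249;218;43m🬂[38;2;19;5;35m[48;2;250;212;38m🬡[38;2;253;225;39m[48;2;24;5;44m🬍[38;2;242;203;53m[48;2;5;2;12m🬎[38;2;254;249;49m[48;2;11;3;21m🬂[38;2;253;236;44m[48;2;5;2;12m🬂[38;2;76;18;88m[48;2;8;2;16m🬀[38;2;8;2;17m[48;2;4;2;10m🬂[38;2;5;2;11m[48;2;4;2;10m🬂[0m
[38;2;58;13;89m[48;2;6;2;13m🬀[38;2;9;3;19m[48;2;4;2;10m🬀[38;2;5;2;12m[48;2;4;2;10m🬀[38;2;4;2;11m[48;2;4;2;10m🬀[38;2;4;2;10m[48;2;4;2;10m [38;2;4;2;10m[48;2;4;2;10m [38;2;4;2;10m[48;2;4;2;10m [38;2;4;2;10m[48;2;4;2;10m [38;2;4;2;10m[48;2;4;2;10m [38;2;4;2;10m[48;2;4;2;10m [0m
</frame>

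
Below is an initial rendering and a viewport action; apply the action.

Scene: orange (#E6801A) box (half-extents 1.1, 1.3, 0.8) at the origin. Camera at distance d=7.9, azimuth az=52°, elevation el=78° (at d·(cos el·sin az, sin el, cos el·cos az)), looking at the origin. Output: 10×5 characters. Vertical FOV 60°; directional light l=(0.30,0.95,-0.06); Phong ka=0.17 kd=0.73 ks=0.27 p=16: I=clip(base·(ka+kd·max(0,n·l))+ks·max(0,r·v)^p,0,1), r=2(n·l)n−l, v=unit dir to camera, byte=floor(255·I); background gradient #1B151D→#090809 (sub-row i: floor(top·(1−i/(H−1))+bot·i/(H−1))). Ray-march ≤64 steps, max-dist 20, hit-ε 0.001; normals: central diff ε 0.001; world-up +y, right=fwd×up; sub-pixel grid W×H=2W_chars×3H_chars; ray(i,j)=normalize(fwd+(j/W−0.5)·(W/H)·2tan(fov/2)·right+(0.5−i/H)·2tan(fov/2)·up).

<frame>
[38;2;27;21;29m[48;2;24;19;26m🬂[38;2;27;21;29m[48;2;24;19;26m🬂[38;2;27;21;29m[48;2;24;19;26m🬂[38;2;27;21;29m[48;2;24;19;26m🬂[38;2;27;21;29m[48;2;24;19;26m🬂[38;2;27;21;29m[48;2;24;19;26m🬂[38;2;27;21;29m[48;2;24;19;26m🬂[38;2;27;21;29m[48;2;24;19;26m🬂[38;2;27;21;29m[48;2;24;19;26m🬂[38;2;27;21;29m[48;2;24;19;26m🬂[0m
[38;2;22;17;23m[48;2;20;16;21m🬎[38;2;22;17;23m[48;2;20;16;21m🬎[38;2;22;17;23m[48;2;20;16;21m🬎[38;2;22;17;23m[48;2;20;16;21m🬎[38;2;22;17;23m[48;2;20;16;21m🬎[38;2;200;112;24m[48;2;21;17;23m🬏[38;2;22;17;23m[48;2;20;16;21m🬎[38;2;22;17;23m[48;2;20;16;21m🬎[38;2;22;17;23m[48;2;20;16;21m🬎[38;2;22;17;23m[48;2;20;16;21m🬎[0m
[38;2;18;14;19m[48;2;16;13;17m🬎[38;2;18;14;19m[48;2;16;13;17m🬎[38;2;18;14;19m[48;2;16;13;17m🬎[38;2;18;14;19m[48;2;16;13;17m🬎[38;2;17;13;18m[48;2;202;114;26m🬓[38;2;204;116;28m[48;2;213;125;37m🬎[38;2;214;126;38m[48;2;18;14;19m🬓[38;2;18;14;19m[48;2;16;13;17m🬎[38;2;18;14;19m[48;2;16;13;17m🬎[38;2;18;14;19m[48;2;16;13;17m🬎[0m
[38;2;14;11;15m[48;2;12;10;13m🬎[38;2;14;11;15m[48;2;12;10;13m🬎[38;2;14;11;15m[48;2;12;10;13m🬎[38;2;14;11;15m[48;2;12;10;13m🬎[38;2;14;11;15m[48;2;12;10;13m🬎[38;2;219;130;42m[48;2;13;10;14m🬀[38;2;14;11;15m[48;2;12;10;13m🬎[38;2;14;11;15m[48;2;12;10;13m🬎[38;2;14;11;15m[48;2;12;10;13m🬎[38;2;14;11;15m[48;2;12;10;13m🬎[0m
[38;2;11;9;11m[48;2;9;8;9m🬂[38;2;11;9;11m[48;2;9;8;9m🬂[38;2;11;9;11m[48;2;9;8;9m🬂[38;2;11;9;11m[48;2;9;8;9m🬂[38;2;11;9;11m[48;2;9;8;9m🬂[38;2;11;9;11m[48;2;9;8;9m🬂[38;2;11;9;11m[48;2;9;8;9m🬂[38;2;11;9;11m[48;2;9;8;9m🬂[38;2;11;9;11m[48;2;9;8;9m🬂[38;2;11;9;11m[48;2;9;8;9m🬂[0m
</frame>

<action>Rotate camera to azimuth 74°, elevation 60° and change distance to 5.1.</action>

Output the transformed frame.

<frame>
[38;2;27;21;29m[48;2;24;19;26m🬂[38;2;27;21;29m[48;2;24;19;26m🬂[38;2;27;21;29m[48;2;24;19;26m🬂[38;2;27;21;29m[48;2;24;19;26m🬂[38;2;27;21;29m[48;2;24;19;26m🬂[38;2;27;21;29m[48;2;24;19;26m🬂[38;2;27;21;29m[48;2;24;19;26m🬂[38;2;27;21;29m[48;2;24;19;26m🬂[38;2;27;21;29m[48;2;24;19;26m🬂[38;2;27;21;29m[48;2;24;19;26m🬂[0m
[38;2;22;17;23m[48;2;20;16;21m🬎[38;2;22;17;23m[48;2;20;16;21m🬎[38;2;22;17;23m[48;2;20;16;21m🬎[38;2;198;110;22m[48;2;21;17;22m🬇[38;2;23;18;24m[48;2;198;110;22m🬂[38;2;198;110;22m[48;2;198;110;22m [38;2;198;110;22m[48;2;21;17;23m🬓[38;2;22;17;23m[48;2;20;16;21m🬎[38;2;22;17;23m[48;2;20;16;21m🬎[38;2;22;17;23m[48;2;20;16;21m🬎[0m
[38;2;18;14;19m[48;2;16;13;17m🬎[38;2;18;14;19m[48;2;16;13;17m🬎[38;2;18;14;19m[48;2;16;13;17m🬎[38;2;18;14;19m[48;2;16;13;17m🬎[38;2;198;110;22m[48;2;198;110;22m [38;2;198;110;22m[48;2;198;110;22m [38;2;198;110;22m[48;2;199;110;22m🬎[38;2;18;14;19m[48;2;16;13;17m🬎[38;2;18;14;19m[48;2;16;13;17m🬎[38;2;18;14;19m[48;2;16;13;17m🬎[0m
[38;2;14;11;15m[48;2;12;10;13m🬎[38;2;14;11;15m[48;2;12;10;13m🬎[38;2;14;11;15m[48;2;12;10;13m🬎[38;2;14;11;15m[48;2;12;10;13m🬎[38;2;199;111;23m[48;2;43;26;12m🬁[38;2;89;49;10m[48;2;12;10;13m🬝[38;2;89;49;10m[48;2;12;10;13m🬆[38;2;14;11;15m[48;2;12;10;13m🬎[38;2;14;11;15m[48;2;12;10;13m🬎[38;2;14;11;15m[48;2;12;10;13m🬎[0m
[38;2;11;9;11m[48;2;9;8;9m🬂[38;2;11;9;11m[48;2;9;8;9m🬂[38;2;11;9;11m[48;2;9;8;9m🬂[38;2;11;9;11m[48;2;9;8;9m🬂[38;2;11;9;11m[48;2;9;8;9m🬂[38;2;11;9;11m[48;2;9;8;9m🬂[38;2;11;9;11m[48;2;9;8;9m🬂[38;2;11;9;11m[48;2;9;8;9m🬂[38;2;11;9;11m[48;2;9;8;9m🬂[38;2;11;9;11m[48;2;9;8;9m🬂[0m
</frame>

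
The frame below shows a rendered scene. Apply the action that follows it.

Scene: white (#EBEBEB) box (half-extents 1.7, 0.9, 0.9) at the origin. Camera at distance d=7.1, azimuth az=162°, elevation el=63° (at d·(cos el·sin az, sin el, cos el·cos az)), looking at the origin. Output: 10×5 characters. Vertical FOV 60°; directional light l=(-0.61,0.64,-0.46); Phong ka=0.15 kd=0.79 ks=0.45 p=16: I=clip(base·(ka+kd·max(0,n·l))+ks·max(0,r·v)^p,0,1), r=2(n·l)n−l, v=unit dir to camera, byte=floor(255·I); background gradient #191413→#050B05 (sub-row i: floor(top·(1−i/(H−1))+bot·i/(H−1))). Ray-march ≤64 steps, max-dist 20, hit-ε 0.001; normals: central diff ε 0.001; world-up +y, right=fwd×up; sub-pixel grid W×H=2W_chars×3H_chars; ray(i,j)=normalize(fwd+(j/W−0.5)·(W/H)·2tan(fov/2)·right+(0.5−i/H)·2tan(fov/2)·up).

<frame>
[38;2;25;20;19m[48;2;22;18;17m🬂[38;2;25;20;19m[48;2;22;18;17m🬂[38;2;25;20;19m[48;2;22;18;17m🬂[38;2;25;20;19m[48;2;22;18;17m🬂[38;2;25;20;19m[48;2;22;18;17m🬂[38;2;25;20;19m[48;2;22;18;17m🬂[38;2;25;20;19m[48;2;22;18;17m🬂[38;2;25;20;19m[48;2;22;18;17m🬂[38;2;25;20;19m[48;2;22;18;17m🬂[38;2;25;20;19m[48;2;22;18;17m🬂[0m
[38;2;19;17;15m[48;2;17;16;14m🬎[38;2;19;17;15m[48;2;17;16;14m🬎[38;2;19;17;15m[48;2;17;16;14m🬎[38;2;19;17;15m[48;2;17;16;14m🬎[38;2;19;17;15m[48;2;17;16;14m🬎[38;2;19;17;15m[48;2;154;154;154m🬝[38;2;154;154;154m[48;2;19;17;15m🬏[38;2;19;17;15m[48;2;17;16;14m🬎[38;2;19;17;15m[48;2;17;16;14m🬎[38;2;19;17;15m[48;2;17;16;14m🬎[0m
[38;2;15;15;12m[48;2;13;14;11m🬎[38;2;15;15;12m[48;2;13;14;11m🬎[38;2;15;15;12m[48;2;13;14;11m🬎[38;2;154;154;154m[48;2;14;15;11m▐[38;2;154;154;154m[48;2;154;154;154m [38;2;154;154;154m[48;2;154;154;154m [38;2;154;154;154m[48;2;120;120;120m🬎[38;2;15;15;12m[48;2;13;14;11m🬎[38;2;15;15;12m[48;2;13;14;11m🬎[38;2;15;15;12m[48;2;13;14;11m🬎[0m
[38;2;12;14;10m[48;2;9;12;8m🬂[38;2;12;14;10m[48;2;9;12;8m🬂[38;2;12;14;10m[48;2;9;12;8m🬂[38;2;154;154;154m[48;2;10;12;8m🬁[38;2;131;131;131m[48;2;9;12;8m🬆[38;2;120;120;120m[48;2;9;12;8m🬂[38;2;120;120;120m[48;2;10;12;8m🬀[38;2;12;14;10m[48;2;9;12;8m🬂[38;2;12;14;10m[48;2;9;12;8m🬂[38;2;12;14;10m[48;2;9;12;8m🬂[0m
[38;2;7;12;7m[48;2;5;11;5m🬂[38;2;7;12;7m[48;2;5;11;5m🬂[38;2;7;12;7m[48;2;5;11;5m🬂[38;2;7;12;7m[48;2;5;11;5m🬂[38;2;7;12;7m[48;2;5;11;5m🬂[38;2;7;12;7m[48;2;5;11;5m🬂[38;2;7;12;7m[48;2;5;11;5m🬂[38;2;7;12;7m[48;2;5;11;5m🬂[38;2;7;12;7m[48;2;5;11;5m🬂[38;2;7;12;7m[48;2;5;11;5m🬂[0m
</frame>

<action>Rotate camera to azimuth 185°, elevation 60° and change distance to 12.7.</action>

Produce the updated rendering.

<frame>
[38;2;25;20;19m[48;2;22;18;17m🬂[38;2;25;20;19m[48;2;22;18;17m🬂[38;2;25;20;19m[48;2;22;18;17m🬂[38;2;25;20;19m[48;2;22;18;17m🬂[38;2;25;20;19m[48;2;22;18;17m🬂[38;2;25;20;19m[48;2;22;18;17m🬂[38;2;25;20;19m[48;2;22;18;17m🬂[38;2;25;20;19m[48;2;22;18;17m🬂[38;2;25;20;19m[48;2;22;18;17m🬂[38;2;25;20;19m[48;2;22;18;17m🬂[0m
[38;2;19;17;15m[48;2;17;16;14m🬎[38;2;19;17;15m[48;2;17;16;14m🬎[38;2;19;17;15m[48;2;17;16;14m🬎[38;2;19;17;15m[48;2;17;16;14m🬎[38;2;19;17;15m[48;2;17;16;14m🬎[38;2;19;17;15m[48;2;17;16;14m🬎[38;2;19;17;15m[48;2;17;16;14m🬎[38;2;19;17;15m[48;2;17;16;14m🬎[38;2;19;17;15m[48;2;17;16;14m🬎[38;2;19;17;15m[48;2;17;16;14m🬎[0m
[38;2;15;15;12m[48;2;13;14;11m🬎[38;2;15;15;12m[48;2;13;14;11m🬎[38;2;15;15;12m[48;2;13;14;11m🬎[38;2;15;15;12m[48;2;13;14;11m🬎[38;2;137;137;137m[48;2;15;15;11m🬦[38;2;16;16;12m[48;2;137;137;137m🬂[38;2;15;15;12m[48;2;13;14;11m🬎[38;2;15;15;12m[48;2;13;14;11m🬎[38;2;15;15;12m[48;2;13;14;11m🬎[38;2;15;15;12m[48;2;13;14;11m🬎[0m
[38;2;12;14;10m[48;2;9;12;8m🬂[38;2;12;14;10m[48;2;9;12;8m🬂[38;2;12;14;10m[48;2;9;12;8m🬂[38;2;12;14;10m[48;2;9;12;8m🬂[38;2;12;14;10m[48;2;9;12;8m🬂[38;2;12;14;10m[48;2;9;12;8m🬂[38;2;12;14;10m[48;2;9;12;8m🬂[38;2;12;14;10m[48;2;9;12;8m🬂[38;2;12;14;10m[48;2;9;12;8m🬂[38;2;12;14;10m[48;2;9;12;8m🬂[0m
[38;2;7;12;7m[48;2;5;11;5m🬂[38;2;7;12;7m[48;2;5;11;5m🬂[38;2;7;12;7m[48;2;5;11;5m🬂[38;2;7;12;7m[48;2;5;11;5m🬂[38;2;7;12;7m[48;2;5;11;5m🬂[38;2;7;12;7m[48;2;5;11;5m🬂[38;2;7;12;7m[48;2;5;11;5m🬂[38;2;7;12;7m[48;2;5;11;5m🬂[38;2;7;12;7m[48;2;5;11;5m🬂[38;2;7;12;7m[48;2;5;11;5m🬂[0m
</frame>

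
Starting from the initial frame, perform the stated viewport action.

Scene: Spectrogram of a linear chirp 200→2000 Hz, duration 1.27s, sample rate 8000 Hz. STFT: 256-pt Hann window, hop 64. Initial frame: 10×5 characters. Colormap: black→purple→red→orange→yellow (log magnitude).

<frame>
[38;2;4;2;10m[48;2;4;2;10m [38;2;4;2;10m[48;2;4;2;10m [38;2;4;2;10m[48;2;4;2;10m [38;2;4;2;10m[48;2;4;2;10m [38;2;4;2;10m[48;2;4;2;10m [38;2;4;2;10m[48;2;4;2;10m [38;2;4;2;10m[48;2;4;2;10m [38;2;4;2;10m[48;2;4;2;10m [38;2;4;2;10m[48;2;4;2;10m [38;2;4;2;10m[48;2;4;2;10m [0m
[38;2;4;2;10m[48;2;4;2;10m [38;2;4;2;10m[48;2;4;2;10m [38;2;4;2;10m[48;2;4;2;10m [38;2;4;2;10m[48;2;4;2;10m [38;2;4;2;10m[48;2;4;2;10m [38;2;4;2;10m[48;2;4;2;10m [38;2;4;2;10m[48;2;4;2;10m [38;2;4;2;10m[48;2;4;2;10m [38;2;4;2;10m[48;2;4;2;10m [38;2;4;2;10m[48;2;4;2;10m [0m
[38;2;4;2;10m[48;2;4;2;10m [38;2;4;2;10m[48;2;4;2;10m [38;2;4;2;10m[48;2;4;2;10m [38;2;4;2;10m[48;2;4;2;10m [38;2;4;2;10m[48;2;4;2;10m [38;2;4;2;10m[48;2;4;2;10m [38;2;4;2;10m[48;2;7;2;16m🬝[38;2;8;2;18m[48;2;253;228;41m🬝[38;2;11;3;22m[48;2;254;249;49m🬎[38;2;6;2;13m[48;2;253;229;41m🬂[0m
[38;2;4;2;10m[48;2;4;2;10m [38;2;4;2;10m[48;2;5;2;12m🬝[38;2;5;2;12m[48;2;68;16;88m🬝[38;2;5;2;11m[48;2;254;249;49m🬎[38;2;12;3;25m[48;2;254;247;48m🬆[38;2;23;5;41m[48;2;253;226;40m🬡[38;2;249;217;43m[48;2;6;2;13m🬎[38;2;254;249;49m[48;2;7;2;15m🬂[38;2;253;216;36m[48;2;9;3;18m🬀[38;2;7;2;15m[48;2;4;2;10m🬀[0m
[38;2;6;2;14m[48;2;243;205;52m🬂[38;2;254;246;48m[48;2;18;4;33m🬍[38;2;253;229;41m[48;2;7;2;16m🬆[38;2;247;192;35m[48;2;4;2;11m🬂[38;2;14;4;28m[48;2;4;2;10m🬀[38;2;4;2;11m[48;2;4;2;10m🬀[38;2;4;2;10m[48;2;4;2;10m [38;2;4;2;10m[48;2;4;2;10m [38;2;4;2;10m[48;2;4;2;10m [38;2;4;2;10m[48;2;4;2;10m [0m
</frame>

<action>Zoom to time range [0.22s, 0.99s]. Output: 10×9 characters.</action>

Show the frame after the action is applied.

<frame>
[38;2;4;2;10m[48;2;4;2;10m [38;2;4;2;10m[48;2;4;2;10m [38;2;4;2;10m[48;2;4;2;10m [38;2;4;2;10m[48;2;4;2;10m [38;2;4;2;10m[48;2;4;2;10m [38;2;4;2;10m[48;2;4;2;10m [38;2;4;2;10m[48;2;4;2;10m [38;2;4;2;10m[48;2;4;2;10m [38;2;4;2;10m[48;2;4;2;10m [38;2;4;2;10m[48;2;4;2;10m [0m
[38;2;4;2;10m[48;2;4;2;10m [38;2;4;2;10m[48;2;4;2;10m [38;2;4;2;10m[48;2;4;2;10m [38;2;4;2;10m[48;2;4;2;10m [38;2;4;2;10m[48;2;4;2;10m [38;2;4;2;10m[48;2;4;2;10m [38;2;4;2;10m[48;2;4;2;10m [38;2;4;2;10m[48;2;4;2;10m [38;2;4;2;10m[48;2;4;2;10m [38;2;4;2;10m[48;2;4;2;10m [0m
[38;2;4;2;10m[48;2;4;2;10m [38;2;4;2;10m[48;2;4;2;10m [38;2;4;2;10m[48;2;4;2;10m [38;2;4;2;10m[48;2;4;2;10m [38;2;4;2;10m[48;2;4;2;10m [38;2;4;2;10m[48;2;4;2;10m [38;2;4;2;10m[48;2;4;2;10m [38;2;4;2;10m[48;2;4;2;10m [38;2;4;2;10m[48;2;4;2;10m [38;2;4;2;10m[48;2;4;2;10m [0m
[38;2;4;2;10m[48;2;4;2;10m [38;2;4;2;10m[48;2;4;2;10m [38;2;4;2;10m[48;2;4;2;10m [38;2;4;2;10m[48;2;4;2;10m [38;2;4;2;10m[48;2;4;2;10m [38;2;4;2;10m[48;2;4;2;10m [38;2;4;2;10m[48;2;4;2;10m [38;2;4;2;10m[48;2;4;2;10m [38;2;4;2;10m[48;2;4;2;10m [38;2;4;2;10m[48;2;4;2;10m [0m
[38;2;4;2;10m[48;2;4;2;10m [38;2;4;2;10m[48;2;4;2;10m [38;2;4;2;10m[48;2;4;2;10m [38;2;4;2;10m[48;2;4;2;10m [38;2;4;2;10m[48;2;4;2;10m [38;2;4;2;10m[48;2;4;2;10m [38;2;4;2;10m[48;2;4;2;10m [38;2;4;2;10m[48;2;4;2;10m [38;2;4;2;10m[48;2;4;2;11m🬝[38;2;4;2;10m[48;2;5;2;12m🬎[0m
[38;2;4;2;10m[48;2;4;2;10m [38;2;4;2;10m[48;2;4;2;10m [38;2;4;2;10m[48;2;4;2;10m [38;2;4;2;10m[48;2;4;2;10m [38;2;4;2;10m[48;2;5;2;11m🬝[38;2;4;2;10m[48;2;7;2;15m🬝[38;2;5;2;12m[48;2;29;7;52m🬝[38;2;6;2;14m[48;2;252;202;30m🬎[38;2;14;3;28m[48;2;244;201;46m🬆[38;2;23;5;43m[48;2;243;204;53m🬂[0m
[38;2;4;2;10m[48;2;5;2;11m🬝[38;2;4;2;10m[48;2;8;2;17m🬝[38;2;6;2;14m[48;2;83;20;87m🬝[38;2;8;2;17m[48;2;253;237;44m🬎[38;2;39;9;43m[48;2;254;242;46m🬆[38;2;71;18;68m[48;2;251;213;36m🬟[38;2;247;212;47m[48;2;12;3;24m🬎[38;2;254;248;49m[48;2;12;3;24m🬂[38;2;218;89;53m[48;2;9;3;20m🬀[38;2;8;2;17m[48;2;4;2;10m🬂[0m
[38;2;11;3;22m[48;2;254;235;43m🬂[38;2;253;238;45m[48;2;61;14;68m🬍[38;2;253;241;46m[48;2;34;8;39m🬆[38;2;253;234;43m[48;2;8;2;16m🬂[38;2;124;31;85m[48;2;6;2;14m🬀[38;2;6;2;14m[48;2;4;2;10m🬂[38;2;4;2;11m[48;2;4;2;10m🬂[38;2;4;2;10m[48;2;4;2;10m [38;2;4;2;10m[48;2;4;2;10m [38;2;4;2;10m[48;2;4;2;10m [0m
[38;2;29;7;52m[48;2;6;2;14m🬀[38;2;7;2;15m[48;2;4;2;10m🬀[38;2;4;2;11m[48;2;4;2;10m🬂[38;2;4;2;10m[48;2;4;2;10m [38;2;4;2;10m[48;2;4;2;10m [38;2;4;2;10m[48;2;4;2;10m [38;2;4;2;10m[48;2;4;2;10m [38;2;4;2;10m[48;2;4;2;10m [38;2;4;2;10m[48;2;4;2;10m [38;2;4;2;10m[48;2;4;2;10m [0m
</frame>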